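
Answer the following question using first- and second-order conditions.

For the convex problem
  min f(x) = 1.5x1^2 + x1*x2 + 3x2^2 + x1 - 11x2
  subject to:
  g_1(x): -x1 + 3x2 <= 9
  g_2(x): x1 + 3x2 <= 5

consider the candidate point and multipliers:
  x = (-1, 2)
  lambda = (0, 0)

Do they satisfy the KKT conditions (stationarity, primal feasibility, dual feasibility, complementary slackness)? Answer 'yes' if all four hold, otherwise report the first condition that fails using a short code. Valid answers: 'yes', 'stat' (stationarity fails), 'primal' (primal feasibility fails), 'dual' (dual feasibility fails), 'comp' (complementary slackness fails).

Gradient of f: grad f(x) = Q x + c = (0, 0)
Constraint values g_i(x) = a_i^T x - b_i:
  g_1((-1, 2)) = -2
  g_2((-1, 2)) = 0
Stationarity residual: grad f(x) + sum_i lambda_i a_i = (0, 0)
  -> stationarity OK
Primal feasibility (all g_i <= 0): OK
Dual feasibility (all lambda_i >= 0): OK
Complementary slackness (lambda_i * g_i(x) = 0 for all i): OK

Verdict: yes, KKT holds.

yes


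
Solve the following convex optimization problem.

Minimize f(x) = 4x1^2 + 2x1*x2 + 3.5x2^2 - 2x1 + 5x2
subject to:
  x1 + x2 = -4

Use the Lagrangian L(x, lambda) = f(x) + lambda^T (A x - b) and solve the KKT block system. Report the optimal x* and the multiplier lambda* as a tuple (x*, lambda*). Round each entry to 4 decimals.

Form the Lagrangian:
  L(x, lambda) = (1/2) x^T Q x + c^T x + lambda^T (A x - b)
Stationarity (grad_x L = 0): Q x + c + A^T lambda = 0.
Primal feasibility: A x = b.

This gives the KKT block system:
  [ Q   A^T ] [ x     ]   [-c ]
  [ A    0  ] [ lambda ] = [ b ]

Solving the linear system:
  x*      = (-1.1818, -2.8182)
  lambda* = (17.0909)
  f(x*)   = 28.3182

x* = (-1.1818, -2.8182), lambda* = (17.0909)


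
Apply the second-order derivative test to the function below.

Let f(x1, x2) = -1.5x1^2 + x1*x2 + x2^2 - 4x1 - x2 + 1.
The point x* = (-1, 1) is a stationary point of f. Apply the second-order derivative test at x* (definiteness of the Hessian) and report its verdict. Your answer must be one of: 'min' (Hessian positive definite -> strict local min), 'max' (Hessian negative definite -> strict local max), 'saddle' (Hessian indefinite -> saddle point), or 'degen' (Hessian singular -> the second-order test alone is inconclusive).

Compute the Hessian H = grad^2 f:
  H = [[-3, 1], [1, 2]]
Verify stationarity: grad f(x*) = H x* + g = (0, 0).
Eigenvalues of H: -3.1926, 2.1926.
Eigenvalues have mixed signs, so H is indefinite -> x* is a saddle point.

saddle


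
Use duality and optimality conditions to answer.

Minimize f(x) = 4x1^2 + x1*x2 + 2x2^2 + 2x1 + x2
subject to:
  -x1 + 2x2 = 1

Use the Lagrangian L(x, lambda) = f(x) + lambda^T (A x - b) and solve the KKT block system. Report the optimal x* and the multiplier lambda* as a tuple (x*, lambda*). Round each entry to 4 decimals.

Form the Lagrangian:
  L(x, lambda) = (1/2) x^T Q x + c^T x + lambda^T (A x - b)
Stationarity (grad_x L = 0): Q x + c + A^T lambda = 0.
Primal feasibility: A x = b.

This gives the KKT block system:
  [ Q   A^T ] [ x     ]   [-c ]
  [ A    0  ] [ lambda ] = [ b ]

Solving the linear system:
  x*      = (-0.4, 0.3)
  lambda* = (-0.9)
  f(x*)   = 0.2

x* = (-0.4, 0.3), lambda* = (-0.9)


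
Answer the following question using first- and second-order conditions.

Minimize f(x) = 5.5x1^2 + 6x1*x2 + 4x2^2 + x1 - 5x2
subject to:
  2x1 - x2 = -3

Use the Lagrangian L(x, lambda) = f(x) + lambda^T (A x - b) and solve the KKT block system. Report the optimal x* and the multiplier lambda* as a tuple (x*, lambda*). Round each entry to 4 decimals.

Form the Lagrangian:
  L(x, lambda) = (1/2) x^T Q x + c^T x + lambda^T (A x - b)
Stationarity (grad_x L = 0): Q x + c + A^T lambda = 0.
Primal feasibility: A x = b.

This gives the KKT block system:
  [ Q   A^T ] [ x     ]   [-c ]
  [ A    0  ] [ lambda ] = [ b ]

Solving the linear system:
  x*      = (-0.8507, 1.2985)
  lambda* = (0.2836)
  f(x*)   = -3.2463

x* = (-0.8507, 1.2985), lambda* = (0.2836)


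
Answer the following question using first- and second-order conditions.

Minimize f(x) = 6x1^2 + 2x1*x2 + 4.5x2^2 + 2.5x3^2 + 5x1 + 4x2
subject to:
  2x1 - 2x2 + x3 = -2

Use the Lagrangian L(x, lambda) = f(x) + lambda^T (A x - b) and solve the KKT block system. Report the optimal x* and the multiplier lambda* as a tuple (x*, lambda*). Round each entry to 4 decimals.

Form the Lagrangian:
  L(x, lambda) = (1/2) x^T Q x + c^T x + lambda^T (A x - b)
Stationarity (grad_x L = 0): Q x + c + A^T lambda = 0.
Primal feasibility: A x = b.

This gives the KKT block system:
  [ Q   A^T ] [ x     ]   [-c ]
  [ A    0  ] [ lambda ] = [ b ]

Solving the linear system:
  x*      = (-0.7235, 0.1026, -0.3477)
  lambda* = (1.7384)
  f(x*)   = 0.1349

x* = (-0.7235, 0.1026, -0.3477), lambda* = (1.7384)


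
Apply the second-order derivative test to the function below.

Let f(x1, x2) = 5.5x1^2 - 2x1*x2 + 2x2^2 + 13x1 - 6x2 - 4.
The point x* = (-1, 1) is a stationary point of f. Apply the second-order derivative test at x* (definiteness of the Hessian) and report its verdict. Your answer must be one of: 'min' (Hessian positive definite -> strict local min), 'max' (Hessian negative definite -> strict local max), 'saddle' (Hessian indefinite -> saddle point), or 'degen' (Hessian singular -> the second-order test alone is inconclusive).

Compute the Hessian H = grad^2 f:
  H = [[11, -2], [-2, 4]]
Verify stationarity: grad f(x*) = H x* + g = (0, 0).
Eigenvalues of H: 3.4689, 11.5311.
Both eigenvalues > 0, so H is positive definite -> x* is a strict local min.

min


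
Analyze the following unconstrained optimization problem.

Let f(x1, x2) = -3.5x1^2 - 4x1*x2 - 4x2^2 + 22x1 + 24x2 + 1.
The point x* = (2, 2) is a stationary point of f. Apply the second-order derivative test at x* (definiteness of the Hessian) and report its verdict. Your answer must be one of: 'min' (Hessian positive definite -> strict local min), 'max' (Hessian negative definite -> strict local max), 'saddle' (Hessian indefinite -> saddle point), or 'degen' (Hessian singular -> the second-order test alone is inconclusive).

Compute the Hessian H = grad^2 f:
  H = [[-7, -4], [-4, -8]]
Verify stationarity: grad f(x*) = H x* + g = (0, 0).
Eigenvalues of H: -11.5311, -3.4689.
Both eigenvalues < 0, so H is negative definite -> x* is a strict local max.

max


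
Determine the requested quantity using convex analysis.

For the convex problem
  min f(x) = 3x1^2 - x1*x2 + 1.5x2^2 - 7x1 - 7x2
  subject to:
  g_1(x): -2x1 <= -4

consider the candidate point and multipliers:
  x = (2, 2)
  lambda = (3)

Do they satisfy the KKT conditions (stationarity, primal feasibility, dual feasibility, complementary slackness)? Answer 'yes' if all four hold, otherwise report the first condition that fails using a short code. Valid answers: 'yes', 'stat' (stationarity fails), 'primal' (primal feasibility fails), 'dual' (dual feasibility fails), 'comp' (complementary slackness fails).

Gradient of f: grad f(x) = Q x + c = (3, -3)
Constraint values g_i(x) = a_i^T x - b_i:
  g_1((2, 2)) = 0
Stationarity residual: grad f(x) + sum_i lambda_i a_i = (-3, -3)
  -> stationarity FAILS
Primal feasibility (all g_i <= 0): OK
Dual feasibility (all lambda_i >= 0): OK
Complementary slackness (lambda_i * g_i(x) = 0 for all i): OK

Verdict: the first failing condition is stationarity -> stat.

stat


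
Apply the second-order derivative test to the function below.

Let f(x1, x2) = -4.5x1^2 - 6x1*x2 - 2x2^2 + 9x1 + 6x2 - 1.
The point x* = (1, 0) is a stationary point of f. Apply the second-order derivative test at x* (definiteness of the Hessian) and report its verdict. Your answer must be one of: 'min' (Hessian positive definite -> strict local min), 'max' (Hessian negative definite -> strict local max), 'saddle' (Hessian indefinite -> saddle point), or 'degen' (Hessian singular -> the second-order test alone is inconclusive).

Compute the Hessian H = grad^2 f:
  H = [[-9, -6], [-6, -4]]
Verify stationarity: grad f(x*) = H x* + g = (0, 0).
Eigenvalues of H: -13, 0.
H has a zero eigenvalue (singular; negative semidefinite but not definite), so H is neither positive definite, negative definite, nor indefinite. The second-order test alone is inconclusive -> degen.
(Indeed, f is constant along the null direction of H through x*, so x* is not a strict local extremum.)

degen


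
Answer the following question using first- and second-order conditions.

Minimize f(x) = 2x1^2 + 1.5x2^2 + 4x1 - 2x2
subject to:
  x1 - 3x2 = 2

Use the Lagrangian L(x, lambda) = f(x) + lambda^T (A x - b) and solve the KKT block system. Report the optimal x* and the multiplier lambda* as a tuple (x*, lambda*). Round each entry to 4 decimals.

Form the Lagrangian:
  L(x, lambda) = (1/2) x^T Q x + c^T x + lambda^T (A x - b)
Stationarity (grad_x L = 0): Q x + c + A^T lambda = 0.
Primal feasibility: A x = b.

This gives the KKT block system:
  [ Q   A^T ] [ x     ]   [-c ]
  [ A    0  ] [ lambda ] = [ b ]

Solving the linear system:
  x*      = (-0.6154, -0.8718)
  lambda* = (-1.5385)
  f(x*)   = 1.1795

x* = (-0.6154, -0.8718), lambda* = (-1.5385)


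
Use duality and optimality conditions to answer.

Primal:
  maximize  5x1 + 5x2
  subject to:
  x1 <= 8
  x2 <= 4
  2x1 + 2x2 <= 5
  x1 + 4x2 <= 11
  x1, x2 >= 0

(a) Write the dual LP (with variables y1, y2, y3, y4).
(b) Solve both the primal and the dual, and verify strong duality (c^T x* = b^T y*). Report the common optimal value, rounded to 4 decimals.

The standard primal-dual pair for 'max c^T x s.t. A x <= b, x >= 0' is:
  Dual:  min b^T y  s.t.  A^T y >= c,  y >= 0.

So the dual LP is:
  minimize  8y1 + 4y2 + 5y3 + 11y4
  subject to:
    y1 + 2y3 + y4 >= 5
    y2 + 2y3 + 4y4 >= 5
    y1, y2, y3, y4 >= 0

Solving the primal: x* = (2.5, 0).
  primal value c^T x* = 12.5.
Solving the dual: y* = (0, 0, 2.5, 0).
  dual value b^T y* = 12.5.
Strong duality: c^T x* = b^T y*. Confirmed.

12.5


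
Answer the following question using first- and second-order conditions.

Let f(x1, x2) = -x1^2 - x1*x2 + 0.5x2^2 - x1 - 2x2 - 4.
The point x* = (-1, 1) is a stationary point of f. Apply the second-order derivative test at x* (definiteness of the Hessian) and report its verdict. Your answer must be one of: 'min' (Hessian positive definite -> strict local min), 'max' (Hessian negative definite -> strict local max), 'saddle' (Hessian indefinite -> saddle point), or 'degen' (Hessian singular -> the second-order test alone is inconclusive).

Compute the Hessian H = grad^2 f:
  H = [[-2, -1], [-1, 1]]
Verify stationarity: grad f(x*) = H x* + g = (0, 0).
Eigenvalues of H: -2.3028, 1.3028.
Eigenvalues have mixed signs, so H is indefinite -> x* is a saddle point.

saddle


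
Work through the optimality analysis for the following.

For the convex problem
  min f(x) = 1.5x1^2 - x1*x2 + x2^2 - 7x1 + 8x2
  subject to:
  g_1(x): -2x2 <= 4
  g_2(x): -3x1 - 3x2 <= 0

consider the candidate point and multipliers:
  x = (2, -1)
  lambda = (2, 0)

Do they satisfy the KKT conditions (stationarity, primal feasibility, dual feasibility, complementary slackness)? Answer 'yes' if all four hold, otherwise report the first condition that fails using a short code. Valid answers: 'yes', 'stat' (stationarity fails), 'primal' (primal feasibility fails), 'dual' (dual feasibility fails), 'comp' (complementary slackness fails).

Gradient of f: grad f(x) = Q x + c = (0, 4)
Constraint values g_i(x) = a_i^T x - b_i:
  g_1((2, -1)) = -2
  g_2((2, -1)) = -3
Stationarity residual: grad f(x) + sum_i lambda_i a_i = (0, 0)
  -> stationarity OK
Primal feasibility (all g_i <= 0): OK
Dual feasibility (all lambda_i >= 0): OK
Complementary slackness (lambda_i * g_i(x) = 0 for all i): FAILS

Verdict: the first failing condition is complementary_slackness -> comp.

comp


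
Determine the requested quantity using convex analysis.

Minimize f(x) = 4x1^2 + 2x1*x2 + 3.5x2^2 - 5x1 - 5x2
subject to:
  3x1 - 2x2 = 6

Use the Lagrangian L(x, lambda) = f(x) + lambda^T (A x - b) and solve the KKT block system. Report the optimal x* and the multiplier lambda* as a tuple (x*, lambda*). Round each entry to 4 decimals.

Form the Lagrangian:
  L(x, lambda) = (1/2) x^T Q x + c^T x + lambda^T (A x - b)
Stationarity (grad_x L = 0): Q x + c + A^T lambda = 0.
Primal feasibility: A x = b.

This gives the KKT block system:
  [ Q   A^T ] [ x     ]   [-c ]
  [ A    0  ] [ lambda ] = [ b ]

Solving the linear system:
  x*      = (1.6807, -0.479)
  lambda* = (-2.4958)
  f(x*)   = 4.4832

x* = (1.6807, -0.479), lambda* = (-2.4958)


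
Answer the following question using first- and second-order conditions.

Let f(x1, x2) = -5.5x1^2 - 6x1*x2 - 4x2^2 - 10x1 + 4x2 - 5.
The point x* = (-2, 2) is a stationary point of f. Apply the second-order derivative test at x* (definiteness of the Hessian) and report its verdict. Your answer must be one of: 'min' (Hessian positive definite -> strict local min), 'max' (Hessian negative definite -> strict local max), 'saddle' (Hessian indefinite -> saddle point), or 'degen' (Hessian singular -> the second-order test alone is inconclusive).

Compute the Hessian H = grad^2 f:
  H = [[-11, -6], [-6, -8]]
Verify stationarity: grad f(x*) = H x* + g = (0, 0).
Eigenvalues of H: -15.6847, -3.3153.
Both eigenvalues < 0, so H is negative definite -> x* is a strict local max.

max


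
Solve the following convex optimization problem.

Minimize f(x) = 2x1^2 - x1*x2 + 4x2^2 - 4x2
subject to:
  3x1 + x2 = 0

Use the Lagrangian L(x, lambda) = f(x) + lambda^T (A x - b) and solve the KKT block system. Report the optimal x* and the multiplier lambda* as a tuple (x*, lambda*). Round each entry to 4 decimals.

Form the Lagrangian:
  L(x, lambda) = (1/2) x^T Q x + c^T x + lambda^T (A x - b)
Stationarity (grad_x L = 0): Q x + c + A^T lambda = 0.
Primal feasibility: A x = b.

This gives the KKT block system:
  [ Q   A^T ] [ x     ]   [-c ]
  [ A    0  ] [ lambda ] = [ b ]

Solving the linear system:
  x*      = (-0.1463, 0.439)
  lambda* = (0.3415)
  f(x*)   = -0.878

x* = (-0.1463, 0.439), lambda* = (0.3415)


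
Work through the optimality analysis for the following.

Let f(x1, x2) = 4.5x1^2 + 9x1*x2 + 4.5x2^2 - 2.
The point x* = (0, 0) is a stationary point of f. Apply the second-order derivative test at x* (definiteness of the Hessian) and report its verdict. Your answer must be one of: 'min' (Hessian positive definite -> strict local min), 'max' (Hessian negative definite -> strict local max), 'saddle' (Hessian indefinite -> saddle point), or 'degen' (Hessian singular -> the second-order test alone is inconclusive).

Compute the Hessian H = grad^2 f:
  H = [[9, 9], [9, 9]]
Verify stationarity: grad f(x*) = H x* + g = (0, 0).
Eigenvalues of H: 0, 18.
H has a zero eigenvalue (singular; positive semidefinite but not definite), so H is neither positive definite, negative definite, nor indefinite. The second-order test alone is inconclusive -> degen.
(Indeed, f is constant along the null direction of H through x*, so x* is not a strict local extremum.)

degen


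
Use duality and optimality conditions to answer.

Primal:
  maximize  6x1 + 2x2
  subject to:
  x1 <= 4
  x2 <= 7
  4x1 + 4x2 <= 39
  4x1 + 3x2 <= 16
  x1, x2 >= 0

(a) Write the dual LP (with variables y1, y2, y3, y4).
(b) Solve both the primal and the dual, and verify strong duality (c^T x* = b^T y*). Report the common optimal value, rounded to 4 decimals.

The standard primal-dual pair for 'max c^T x s.t. A x <= b, x >= 0' is:
  Dual:  min b^T y  s.t.  A^T y >= c,  y >= 0.

So the dual LP is:
  minimize  4y1 + 7y2 + 39y3 + 16y4
  subject to:
    y1 + 4y3 + 4y4 >= 6
    y2 + 4y3 + 3y4 >= 2
    y1, y2, y3, y4 >= 0

Solving the primal: x* = (4, 0).
  primal value c^T x* = 24.
Solving the dual: y* = (3.3333, 0, 0, 0.6667).
  dual value b^T y* = 24.
Strong duality: c^T x* = b^T y*. Confirmed.

24


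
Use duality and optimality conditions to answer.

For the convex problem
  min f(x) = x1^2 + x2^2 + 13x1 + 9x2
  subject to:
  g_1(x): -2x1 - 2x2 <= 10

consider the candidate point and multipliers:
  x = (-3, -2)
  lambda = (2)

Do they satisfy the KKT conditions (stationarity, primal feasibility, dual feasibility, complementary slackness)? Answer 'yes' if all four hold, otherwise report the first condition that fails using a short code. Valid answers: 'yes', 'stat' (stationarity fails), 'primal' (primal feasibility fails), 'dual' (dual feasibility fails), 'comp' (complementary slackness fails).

Gradient of f: grad f(x) = Q x + c = (7, 5)
Constraint values g_i(x) = a_i^T x - b_i:
  g_1((-3, -2)) = 0
Stationarity residual: grad f(x) + sum_i lambda_i a_i = (3, 1)
  -> stationarity FAILS
Primal feasibility (all g_i <= 0): OK
Dual feasibility (all lambda_i >= 0): OK
Complementary slackness (lambda_i * g_i(x) = 0 for all i): OK

Verdict: the first failing condition is stationarity -> stat.

stat


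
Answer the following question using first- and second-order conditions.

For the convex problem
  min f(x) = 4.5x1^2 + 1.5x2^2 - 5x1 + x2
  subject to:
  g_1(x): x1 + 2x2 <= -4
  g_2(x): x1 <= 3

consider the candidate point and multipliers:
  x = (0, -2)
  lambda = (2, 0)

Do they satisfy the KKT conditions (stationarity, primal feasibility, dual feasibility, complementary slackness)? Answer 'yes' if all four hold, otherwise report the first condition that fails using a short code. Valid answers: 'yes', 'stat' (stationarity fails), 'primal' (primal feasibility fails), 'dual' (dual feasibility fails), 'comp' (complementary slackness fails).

Gradient of f: grad f(x) = Q x + c = (-5, -5)
Constraint values g_i(x) = a_i^T x - b_i:
  g_1((0, -2)) = 0
  g_2((0, -2)) = -3
Stationarity residual: grad f(x) + sum_i lambda_i a_i = (-3, -1)
  -> stationarity FAILS
Primal feasibility (all g_i <= 0): OK
Dual feasibility (all lambda_i >= 0): OK
Complementary slackness (lambda_i * g_i(x) = 0 for all i): OK

Verdict: the first failing condition is stationarity -> stat.

stat


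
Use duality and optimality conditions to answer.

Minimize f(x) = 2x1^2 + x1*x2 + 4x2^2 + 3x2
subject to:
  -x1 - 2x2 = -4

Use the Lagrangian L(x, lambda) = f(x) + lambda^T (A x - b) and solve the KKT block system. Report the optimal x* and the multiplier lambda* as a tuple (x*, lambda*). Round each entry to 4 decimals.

Form the Lagrangian:
  L(x, lambda) = (1/2) x^T Q x + c^T x + lambda^T (A x - b)
Stationarity (grad_x L = 0): Q x + c + A^T lambda = 0.
Primal feasibility: A x = b.

This gives the KKT block system:
  [ Q   A^T ] [ x     ]   [-c ]
  [ A    0  ] [ lambda ] = [ b ]

Solving the linear system:
  x*      = (1.5, 1.25)
  lambda* = (7.25)
  f(x*)   = 16.375

x* = (1.5, 1.25), lambda* = (7.25)


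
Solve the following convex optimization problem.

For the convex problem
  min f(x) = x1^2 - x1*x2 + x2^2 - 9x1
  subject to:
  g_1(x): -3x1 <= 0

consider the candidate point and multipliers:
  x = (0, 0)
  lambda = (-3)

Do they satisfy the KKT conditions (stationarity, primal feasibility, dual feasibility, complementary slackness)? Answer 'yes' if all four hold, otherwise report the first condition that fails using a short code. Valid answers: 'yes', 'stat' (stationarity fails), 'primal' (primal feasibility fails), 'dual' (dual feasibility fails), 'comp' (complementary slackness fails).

Gradient of f: grad f(x) = Q x + c = (-9, 0)
Constraint values g_i(x) = a_i^T x - b_i:
  g_1((0, 0)) = 0
Stationarity residual: grad f(x) + sum_i lambda_i a_i = (0, 0)
  -> stationarity OK
Primal feasibility (all g_i <= 0): OK
Dual feasibility (all lambda_i >= 0): FAILS
Complementary slackness (lambda_i * g_i(x) = 0 for all i): OK

Verdict: the first failing condition is dual_feasibility -> dual.

dual


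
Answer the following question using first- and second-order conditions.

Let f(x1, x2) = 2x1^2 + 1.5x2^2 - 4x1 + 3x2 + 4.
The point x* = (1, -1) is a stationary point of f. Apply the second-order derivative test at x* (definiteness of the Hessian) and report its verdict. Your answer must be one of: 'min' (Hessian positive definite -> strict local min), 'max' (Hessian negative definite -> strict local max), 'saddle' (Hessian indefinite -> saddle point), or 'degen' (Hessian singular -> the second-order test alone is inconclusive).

Compute the Hessian H = grad^2 f:
  H = [[4, 0], [0, 3]]
Verify stationarity: grad f(x*) = H x* + g = (0, 0).
Eigenvalues of H: 3, 4.
Both eigenvalues > 0, so H is positive definite -> x* is a strict local min.

min


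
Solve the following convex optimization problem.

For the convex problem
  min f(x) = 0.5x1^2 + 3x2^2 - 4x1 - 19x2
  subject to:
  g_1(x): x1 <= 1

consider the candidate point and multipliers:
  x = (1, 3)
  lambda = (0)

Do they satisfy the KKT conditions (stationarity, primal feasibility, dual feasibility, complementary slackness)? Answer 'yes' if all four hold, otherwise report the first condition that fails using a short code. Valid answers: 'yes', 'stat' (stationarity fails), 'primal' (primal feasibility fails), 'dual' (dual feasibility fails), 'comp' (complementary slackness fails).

Gradient of f: grad f(x) = Q x + c = (-3, -1)
Constraint values g_i(x) = a_i^T x - b_i:
  g_1((1, 3)) = 0
Stationarity residual: grad f(x) + sum_i lambda_i a_i = (-3, -1)
  -> stationarity FAILS
Primal feasibility (all g_i <= 0): OK
Dual feasibility (all lambda_i >= 0): OK
Complementary slackness (lambda_i * g_i(x) = 0 for all i): OK

Verdict: the first failing condition is stationarity -> stat.

stat


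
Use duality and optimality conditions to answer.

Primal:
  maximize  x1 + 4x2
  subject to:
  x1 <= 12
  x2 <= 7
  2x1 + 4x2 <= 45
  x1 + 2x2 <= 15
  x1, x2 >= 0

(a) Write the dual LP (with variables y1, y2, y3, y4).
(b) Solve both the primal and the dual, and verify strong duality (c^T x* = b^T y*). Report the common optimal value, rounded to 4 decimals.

The standard primal-dual pair for 'max c^T x s.t. A x <= b, x >= 0' is:
  Dual:  min b^T y  s.t.  A^T y >= c,  y >= 0.

So the dual LP is:
  minimize  12y1 + 7y2 + 45y3 + 15y4
  subject to:
    y1 + 2y3 + y4 >= 1
    y2 + 4y3 + 2y4 >= 4
    y1, y2, y3, y4 >= 0

Solving the primal: x* = (1, 7).
  primal value c^T x* = 29.
Solving the dual: y* = (0, 2, 0, 1).
  dual value b^T y* = 29.
Strong duality: c^T x* = b^T y*. Confirmed.

29


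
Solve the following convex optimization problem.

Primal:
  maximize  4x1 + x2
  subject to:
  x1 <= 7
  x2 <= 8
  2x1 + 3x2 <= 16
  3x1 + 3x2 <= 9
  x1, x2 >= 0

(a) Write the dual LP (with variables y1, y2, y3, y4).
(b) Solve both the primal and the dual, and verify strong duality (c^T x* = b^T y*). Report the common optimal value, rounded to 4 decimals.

The standard primal-dual pair for 'max c^T x s.t. A x <= b, x >= 0' is:
  Dual:  min b^T y  s.t.  A^T y >= c,  y >= 0.

So the dual LP is:
  minimize  7y1 + 8y2 + 16y3 + 9y4
  subject to:
    y1 + 2y3 + 3y4 >= 4
    y2 + 3y3 + 3y4 >= 1
    y1, y2, y3, y4 >= 0

Solving the primal: x* = (3, 0).
  primal value c^T x* = 12.
Solving the dual: y* = (0, 0, 0, 1.3333).
  dual value b^T y* = 12.
Strong duality: c^T x* = b^T y*. Confirmed.

12


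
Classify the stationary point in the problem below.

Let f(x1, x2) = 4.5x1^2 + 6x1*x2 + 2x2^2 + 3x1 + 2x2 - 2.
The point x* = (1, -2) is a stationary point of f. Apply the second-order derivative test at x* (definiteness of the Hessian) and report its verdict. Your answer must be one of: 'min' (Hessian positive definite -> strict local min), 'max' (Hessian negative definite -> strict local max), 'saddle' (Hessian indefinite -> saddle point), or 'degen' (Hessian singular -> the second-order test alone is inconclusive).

Compute the Hessian H = grad^2 f:
  H = [[9, 6], [6, 4]]
Verify stationarity: grad f(x*) = H x* + g = (0, 0).
Eigenvalues of H: 0, 13.
H has a zero eigenvalue (singular; positive semidefinite but not definite), so H is neither positive definite, negative definite, nor indefinite. The second-order test alone is inconclusive -> degen.
(Indeed, f is constant along the null direction of H through x*, so x* is not a strict local extremum.)

degen


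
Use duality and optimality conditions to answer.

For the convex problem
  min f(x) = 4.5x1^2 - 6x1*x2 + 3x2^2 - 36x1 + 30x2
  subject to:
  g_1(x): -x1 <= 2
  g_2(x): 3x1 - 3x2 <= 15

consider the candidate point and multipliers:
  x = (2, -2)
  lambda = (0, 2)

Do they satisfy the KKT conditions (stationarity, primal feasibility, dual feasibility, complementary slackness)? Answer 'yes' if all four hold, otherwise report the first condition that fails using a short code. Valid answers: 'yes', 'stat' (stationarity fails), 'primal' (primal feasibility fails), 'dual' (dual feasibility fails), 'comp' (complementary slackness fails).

Gradient of f: grad f(x) = Q x + c = (-6, 6)
Constraint values g_i(x) = a_i^T x - b_i:
  g_1((2, -2)) = -4
  g_2((2, -2)) = -3
Stationarity residual: grad f(x) + sum_i lambda_i a_i = (0, 0)
  -> stationarity OK
Primal feasibility (all g_i <= 0): OK
Dual feasibility (all lambda_i >= 0): OK
Complementary slackness (lambda_i * g_i(x) = 0 for all i): FAILS

Verdict: the first failing condition is complementary_slackness -> comp.

comp


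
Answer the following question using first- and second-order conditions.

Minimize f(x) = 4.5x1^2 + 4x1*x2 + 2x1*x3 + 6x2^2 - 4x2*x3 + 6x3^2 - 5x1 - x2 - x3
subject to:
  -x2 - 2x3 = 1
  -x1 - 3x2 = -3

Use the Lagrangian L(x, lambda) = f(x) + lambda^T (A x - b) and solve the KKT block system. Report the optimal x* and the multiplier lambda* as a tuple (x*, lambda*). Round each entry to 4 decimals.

Form the Lagrangian:
  L(x, lambda) = (1/2) x^T Q x + c^T x + lambda^T (A x - b)
Stationarity (grad_x L = 0): Q x + c + A^T lambda = 0.
Primal feasibility: A x = b.

This gives the KKT block system:
  [ Q   A^T ] [ x     ]   [-c ]
  [ A    0  ] [ lambda ] = [ b ]

Solving the linear system:
  x*      = (1.189, 0.6037, -0.8018)
  lambda* = (-5.3293, 6.5122)
  f(x*)   = 9.5595

x* = (1.189, 0.6037, -0.8018), lambda* = (-5.3293, 6.5122)


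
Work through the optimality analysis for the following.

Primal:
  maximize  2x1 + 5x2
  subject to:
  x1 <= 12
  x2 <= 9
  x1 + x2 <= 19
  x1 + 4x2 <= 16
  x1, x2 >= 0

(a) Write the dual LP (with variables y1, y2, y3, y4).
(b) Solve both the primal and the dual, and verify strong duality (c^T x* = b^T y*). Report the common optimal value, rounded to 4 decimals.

The standard primal-dual pair for 'max c^T x s.t. A x <= b, x >= 0' is:
  Dual:  min b^T y  s.t.  A^T y >= c,  y >= 0.

So the dual LP is:
  minimize  12y1 + 9y2 + 19y3 + 16y4
  subject to:
    y1 + y3 + y4 >= 2
    y2 + y3 + 4y4 >= 5
    y1, y2, y3, y4 >= 0

Solving the primal: x* = (12, 1).
  primal value c^T x* = 29.
Solving the dual: y* = (0.75, 0, 0, 1.25).
  dual value b^T y* = 29.
Strong duality: c^T x* = b^T y*. Confirmed.

29


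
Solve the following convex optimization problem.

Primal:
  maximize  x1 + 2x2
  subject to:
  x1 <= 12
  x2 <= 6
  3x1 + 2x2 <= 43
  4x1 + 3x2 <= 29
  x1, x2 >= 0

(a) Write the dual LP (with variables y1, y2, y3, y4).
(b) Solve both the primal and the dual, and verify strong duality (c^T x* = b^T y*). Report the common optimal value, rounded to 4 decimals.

The standard primal-dual pair for 'max c^T x s.t. A x <= b, x >= 0' is:
  Dual:  min b^T y  s.t.  A^T y >= c,  y >= 0.

So the dual LP is:
  minimize  12y1 + 6y2 + 43y3 + 29y4
  subject to:
    y1 + 3y3 + 4y4 >= 1
    y2 + 2y3 + 3y4 >= 2
    y1, y2, y3, y4 >= 0

Solving the primal: x* = (2.75, 6).
  primal value c^T x* = 14.75.
Solving the dual: y* = (0, 1.25, 0, 0.25).
  dual value b^T y* = 14.75.
Strong duality: c^T x* = b^T y*. Confirmed.

14.75


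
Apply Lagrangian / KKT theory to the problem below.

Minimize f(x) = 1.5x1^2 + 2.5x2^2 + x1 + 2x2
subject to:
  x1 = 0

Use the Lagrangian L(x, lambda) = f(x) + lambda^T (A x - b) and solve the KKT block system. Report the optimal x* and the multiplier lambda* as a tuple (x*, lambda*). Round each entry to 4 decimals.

Form the Lagrangian:
  L(x, lambda) = (1/2) x^T Q x + c^T x + lambda^T (A x - b)
Stationarity (grad_x L = 0): Q x + c + A^T lambda = 0.
Primal feasibility: A x = b.

This gives the KKT block system:
  [ Q   A^T ] [ x     ]   [-c ]
  [ A    0  ] [ lambda ] = [ b ]

Solving the linear system:
  x*      = (0, -0.4)
  lambda* = (-1)
  f(x*)   = -0.4

x* = (0, -0.4), lambda* = (-1)


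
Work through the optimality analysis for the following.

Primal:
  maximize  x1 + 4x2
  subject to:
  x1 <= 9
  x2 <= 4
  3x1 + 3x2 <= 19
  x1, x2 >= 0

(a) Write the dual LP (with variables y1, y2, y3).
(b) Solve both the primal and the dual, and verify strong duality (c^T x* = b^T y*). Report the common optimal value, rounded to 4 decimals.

The standard primal-dual pair for 'max c^T x s.t. A x <= b, x >= 0' is:
  Dual:  min b^T y  s.t.  A^T y >= c,  y >= 0.

So the dual LP is:
  minimize  9y1 + 4y2 + 19y3
  subject to:
    y1 + 3y3 >= 1
    y2 + 3y3 >= 4
    y1, y2, y3 >= 0

Solving the primal: x* = (2.3333, 4).
  primal value c^T x* = 18.3333.
Solving the dual: y* = (0, 3, 0.3333).
  dual value b^T y* = 18.3333.
Strong duality: c^T x* = b^T y*. Confirmed.

18.3333


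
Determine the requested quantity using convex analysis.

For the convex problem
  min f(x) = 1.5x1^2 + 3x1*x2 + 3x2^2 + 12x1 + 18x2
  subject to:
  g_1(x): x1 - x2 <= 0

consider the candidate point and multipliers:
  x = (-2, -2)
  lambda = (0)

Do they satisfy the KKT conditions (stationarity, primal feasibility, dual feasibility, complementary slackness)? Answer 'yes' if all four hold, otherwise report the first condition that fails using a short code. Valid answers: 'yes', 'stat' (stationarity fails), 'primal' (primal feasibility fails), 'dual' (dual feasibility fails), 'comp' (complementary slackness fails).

Gradient of f: grad f(x) = Q x + c = (0, 0)
Constraint values g_i(x) = a_i^T x - b_i:
  g_1((-2, -2)) = 0
Stationarity residual: grad f(x) + sum_i lambda_i a_i = (0, 0)
  -> stationarity OK
Primal feasibility (all g_i <= 0): OK
Dual feasibility (all lambda_i >= 0): OK
Complementary slackness (lambda_i * g_i(x) = 0 for all i): OK

Verdict: yes, KKT holds.

yes


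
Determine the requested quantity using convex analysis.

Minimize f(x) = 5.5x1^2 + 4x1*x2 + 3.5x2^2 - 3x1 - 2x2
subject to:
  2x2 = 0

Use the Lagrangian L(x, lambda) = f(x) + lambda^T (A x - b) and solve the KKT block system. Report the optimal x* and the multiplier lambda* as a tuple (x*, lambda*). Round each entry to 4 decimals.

Form the Lagrangian:
  L(x, lambda) = (1/2) x^T Q x + c^T x + lambda^T (A x - b)
Stationarity (grad_x L = 0): Q x + c + A^T lambda = 0.
Primal feasibility: A x = b.

This gives the KKT block system:
  [ Q   A^T ] [ x     ]   [-c ]
  [ A    0  ] [ lambda ] = [ b ]

Solving the linear system:
  x*      = (0.2727, 0)
  lambda* = (0.4545)
  f(x*)   = -0.4091

x* = (0.2727, 0), lambda* = (0.4545)


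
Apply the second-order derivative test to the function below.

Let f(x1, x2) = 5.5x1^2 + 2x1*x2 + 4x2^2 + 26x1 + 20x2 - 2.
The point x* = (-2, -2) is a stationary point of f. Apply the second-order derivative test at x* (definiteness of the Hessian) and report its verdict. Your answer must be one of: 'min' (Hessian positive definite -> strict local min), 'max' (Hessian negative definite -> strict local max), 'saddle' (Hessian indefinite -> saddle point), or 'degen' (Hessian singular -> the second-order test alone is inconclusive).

Compute the Hessian H = grad^2 f:
  H = [[11, 2], [2, 8]]
Verify stationarity: grad f(x*) = H x* + g = (0, 0).
Eigenvalues of H: 7, 12.
Both eigenvalues > 0, so H is positive definite -> x* is a strict local min.

min


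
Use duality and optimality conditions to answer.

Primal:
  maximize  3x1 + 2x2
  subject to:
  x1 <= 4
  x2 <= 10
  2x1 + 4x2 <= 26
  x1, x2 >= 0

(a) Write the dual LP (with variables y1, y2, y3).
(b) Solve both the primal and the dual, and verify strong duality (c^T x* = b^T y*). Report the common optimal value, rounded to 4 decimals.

The standard primal-dual pair for 'max c^T x s.t. A x <= b, x >= 0' is:
  Dual:  min b^T y  s.t.  A^T y >= c,  y >= 0.

So the dual LP is:
  minimize  4y1 + 10y2 + 26y3
  subject to:
    y1 + 2y3 >= 3
    y2 + 4y3 >= 2
    y1, y2, y3 >= 0

Solving the primal: x* = (4, 4.5).
  primal value c^T x* = 21.
Solving the dual: y* = (2, 0, 0.5).
  dual value b^T y* = 21.
Strong duality: c^T x* = b^T y*. Confirmed.

21


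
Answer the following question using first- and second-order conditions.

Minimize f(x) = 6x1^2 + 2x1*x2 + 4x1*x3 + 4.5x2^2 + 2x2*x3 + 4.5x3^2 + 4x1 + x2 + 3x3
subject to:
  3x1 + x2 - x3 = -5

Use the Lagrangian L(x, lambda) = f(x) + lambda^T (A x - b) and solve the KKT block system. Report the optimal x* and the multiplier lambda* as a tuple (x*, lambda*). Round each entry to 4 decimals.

Form the Lagrangian:
  L(x, lambda) = (1/2) x^T Q x + c^T x + lambda^T (A x - b)
Stationarity (grad_x L = 0): Q x + c + A^T lambda = 0.
Primal feasibility: A x = b.

This gives the KKT block system:
  [ Q   A^T ] [ x     ]   [-c ]
  [ A    0  ] [ lambda ] = [ b ]

Solving the linear system:
  x*      = (-1.3248, -0.3333, 0.6923)
  lambda* = (3.265)
  f(x*)   = 6.3846

x* = (-1.3248, -0.3333, 0.6923), lambda* = (3.265)


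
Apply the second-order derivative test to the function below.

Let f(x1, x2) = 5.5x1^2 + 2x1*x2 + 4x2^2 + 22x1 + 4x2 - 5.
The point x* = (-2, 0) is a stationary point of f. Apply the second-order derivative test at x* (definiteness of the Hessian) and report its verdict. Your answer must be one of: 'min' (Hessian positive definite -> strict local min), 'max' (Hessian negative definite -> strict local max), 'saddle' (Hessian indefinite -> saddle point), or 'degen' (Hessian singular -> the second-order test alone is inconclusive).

Compute the Hessian H = grad^2 f:
  H = [[11, 2], [2, 8]]
Verify stationarity: grad f(x*) = H x* + g = (0, 0).
Eigenvalues of H: 7, 12.
Both eigenvalues > 0, so H is positive definite -> x* is a strict local min.

min


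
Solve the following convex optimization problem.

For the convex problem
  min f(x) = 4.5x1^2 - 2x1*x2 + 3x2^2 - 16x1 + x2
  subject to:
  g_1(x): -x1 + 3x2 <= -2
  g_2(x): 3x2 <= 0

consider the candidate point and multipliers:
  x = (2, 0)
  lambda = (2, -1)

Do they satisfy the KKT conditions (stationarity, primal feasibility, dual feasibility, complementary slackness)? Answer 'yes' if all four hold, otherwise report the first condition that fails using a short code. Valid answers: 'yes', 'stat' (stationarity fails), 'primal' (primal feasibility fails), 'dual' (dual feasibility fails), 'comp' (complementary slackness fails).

Gradient of f: grad f(x) = Q x + c = (2, -3)
Constraint values g_i(x) = a_i^T x - b_i:
  g_1((2, 0)) = 0
  g_2((2, 0)) = 0
Stationarity residual: grad f(x) + sum_i lambda_i a_i = (0, 0)
  -> stationarity OK
Primal feasibility (all g_i <= 0): OK
Dual feasibility (all lambda_i >= 0): FAILS
Complementary slackness (lambda_i * g_i(x) = 0 for all i): OK

Verdict: the first failing condition is dual_feasibility -> dual.

dual


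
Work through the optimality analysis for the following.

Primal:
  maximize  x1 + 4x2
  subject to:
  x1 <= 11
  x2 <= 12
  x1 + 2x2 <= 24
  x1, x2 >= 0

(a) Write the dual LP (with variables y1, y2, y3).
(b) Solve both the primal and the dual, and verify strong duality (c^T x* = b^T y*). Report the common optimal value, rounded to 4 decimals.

The standard primal-dual pair for 'max c^T x s.t. A x <= b, x >= 0' is:
  Dual:  min b^T y  s.t.  A^T y >= c,  y >= 0.

So the dual LP is:
  minimize  11y1 + 12y2 + 24y3
  subject to:
    y1 + y3 >= 1
    y2 + 2y3 >= 4
    y1, y2, y3 >= 0

Solving the primal: x* = (0, 12).
  primal value c^T x* = 48.
Solving the dual: y* = (0, 0, 2).
  dual value b^T y* = 48.
Strong duality: c^T x* = b^T y*. Confirmed.

48


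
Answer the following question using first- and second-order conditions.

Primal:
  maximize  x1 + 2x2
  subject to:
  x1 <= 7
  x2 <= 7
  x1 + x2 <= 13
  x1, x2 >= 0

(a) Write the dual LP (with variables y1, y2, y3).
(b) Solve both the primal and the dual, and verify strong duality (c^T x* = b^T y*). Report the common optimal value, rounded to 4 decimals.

The standard primal-dual pair for 'max c^T x s.t. A x <= b, x >= 0' is:
  Dual:  min b^T y  s.t.  A^T y >= c,  y >= 0.

So the dual LP is:
  minimize  7y1 + 7y2 + 13y3
  subject to:
    y1 + y3 >= 1
    y2 + y3 >= 2
    y1, y2, y3 >= 0

Solving the primal: x* = (6, 7).
  primal value c^T x* = 20.
Solving the dual: y* = (0, 1, 1).
  dual value b^T y* = 20.
Strong duality: c^T x* = b^T y*. Confirmed.

20


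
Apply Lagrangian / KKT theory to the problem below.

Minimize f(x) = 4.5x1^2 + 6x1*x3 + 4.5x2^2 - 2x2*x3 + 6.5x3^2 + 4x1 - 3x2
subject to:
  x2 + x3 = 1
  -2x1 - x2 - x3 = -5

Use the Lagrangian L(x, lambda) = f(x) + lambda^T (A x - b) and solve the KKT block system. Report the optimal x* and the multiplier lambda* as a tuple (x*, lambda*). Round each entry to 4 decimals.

Form the Lagrangian:
  L(x, lambda) = (1/2) x^T Q x + c^T x + lambda^T (A x - b)
Stationarity (grad_x L = 0): Q x + c + A^T lambda = 0.
Primal feasibility: A x = b.

This gives the KKT block system:
  [ Q   A^T ] [ x     ]   [-c ]
  [ A    0  ] [ lambda ] = [ b ]

Solving the linear system:
  x*      = (2, 1.1538, -0.1538)
  lambda* = (2.8462, 10.5385)
  f(x*)   = 27.1923

x* = (2, 1.1538, -0.1538), lambda* = (2.8462, 10.5385)


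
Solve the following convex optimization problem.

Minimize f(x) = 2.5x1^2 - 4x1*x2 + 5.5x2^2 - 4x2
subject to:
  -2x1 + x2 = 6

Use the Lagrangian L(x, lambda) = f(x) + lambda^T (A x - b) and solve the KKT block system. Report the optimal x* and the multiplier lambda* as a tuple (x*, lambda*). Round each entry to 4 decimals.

Form the Lagrangian:
  L(x, lambda) = (1/2) x^T Q x + c^T x + lambda^T (A x - b)
Stationarity (grad_x L = 0): Q x + c + A^T lambda = 0.
Primal feasibility: A x = b.

This gives the KKT block system:
  [ Q   A^T ] [ x     ]   [-c ]
  [ A    0  ] [ lambda ] = [ b ]

Solving the linear system:
  x*      = (-3.0303, -0.0606)
  lambda* = (-7.4545)
  f(x*)   = 22.4848

x* = (-3.0303, -0.0606), lambda* = (-7.4545)


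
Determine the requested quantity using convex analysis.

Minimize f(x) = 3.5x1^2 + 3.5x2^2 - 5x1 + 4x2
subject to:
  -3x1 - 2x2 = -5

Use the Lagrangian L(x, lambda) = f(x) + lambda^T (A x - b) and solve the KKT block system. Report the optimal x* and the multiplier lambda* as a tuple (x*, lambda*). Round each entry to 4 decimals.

Form the Lagrangian:
  L(x, lambda) = (1/2) x^T Q x + c^T x + lambda^T (A x - b)
Stationarity (grad_x L = 0): Q x + c + A^T lambda = 0.
Primal feasibility: A x = b.

This gives the KKT block system:
  [ Q   A^T ] [ x     ]   [-c ]
  [ A    0  ] [ lambda ] = [ b ]

Solving the linear system:
  x*      = (1.6374, 0.044)
  lambda* = (2.1538)
  f(x*)   = 1.3791

x* = (1.6374, 0.044), lambda* = (2.1538)


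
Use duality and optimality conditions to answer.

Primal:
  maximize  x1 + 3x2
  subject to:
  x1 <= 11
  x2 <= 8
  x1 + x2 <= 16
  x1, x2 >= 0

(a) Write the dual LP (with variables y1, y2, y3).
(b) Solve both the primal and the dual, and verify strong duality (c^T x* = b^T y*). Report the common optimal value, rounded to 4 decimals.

The standard primal-dual pair for 'max c^T x s.t. A x <= b, x >= 0' is:
  Dual:  min b^T y  s.t.  A^T y >= c,  y >= 0.

So the dual LP is:
  minimize  11y1 + 8y2 + 16y3
  subject to:
    y1 + y3 >= 1
    y2 + y3 >= 3
    y1, y2, y3 >= 0

Solving the primal: x* = (8, 8).
  primal value c^T x* = 32.
Solving the dual: y* = (0, 2, 1).
  dual value b^T y* = 32.
Strong duality: c^T x* = b^T y*. Confirmed.

32


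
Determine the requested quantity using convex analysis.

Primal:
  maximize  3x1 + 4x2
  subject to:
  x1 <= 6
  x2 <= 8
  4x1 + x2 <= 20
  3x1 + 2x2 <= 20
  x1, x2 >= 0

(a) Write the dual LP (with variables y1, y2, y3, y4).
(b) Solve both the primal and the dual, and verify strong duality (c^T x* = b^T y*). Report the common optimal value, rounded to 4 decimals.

The standard primal-dual pair for 'max c^T x s.t. A x <= b, x >= 0' is:
  Dual:  min b^T y  s.t.  A^T y >= c,  y >= 0.

So the dual LP is:
  minimize  6y1 + 8y2 + 20y3 + 20y4
  subject to:
    y1 + 4y3 + 3y4 >= 3
    y2 + y3 + 2y4 >= 4
    y1, y2, y3, y4 >= 0

Solving the primal: x* = (1.3333, 8).
  primal value c^T x* = 36.
Solving the dual: y* = (0, 2, 0, 1).
  dual value b^T y* = 36.
Strong duality: c^T x* = b^T y*. Confirmed.

36
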